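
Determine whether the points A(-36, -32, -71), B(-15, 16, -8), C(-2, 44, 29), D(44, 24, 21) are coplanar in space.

Yes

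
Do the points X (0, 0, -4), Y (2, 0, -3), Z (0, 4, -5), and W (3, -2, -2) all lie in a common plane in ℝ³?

A normal to the plane through X, Y, Z is n = XY × XZ = (-4, 2, 8).
The plane has equation n·P = -32. For W: n·W = -32.
Equal, so W lies in the plane and all four are coplanar.

Yes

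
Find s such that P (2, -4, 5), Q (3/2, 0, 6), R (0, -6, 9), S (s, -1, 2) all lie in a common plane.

7/2

Normal to plane PQR: n = (18, 0, 9); plane equation n·X = 81.
Requiring n·S = 81: (18)s + (18) = 81.
So s = 7/2.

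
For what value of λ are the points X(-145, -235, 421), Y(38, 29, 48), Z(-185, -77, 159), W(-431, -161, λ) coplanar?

The points are coplanar iff XY · (XZ × XW) = 0.
Expanding, this is linear in λ: (39474)λ + (-9039546) = 0.
So λ = 229.

229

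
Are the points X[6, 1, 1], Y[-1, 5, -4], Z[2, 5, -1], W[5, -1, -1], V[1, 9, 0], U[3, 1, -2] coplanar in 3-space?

Yes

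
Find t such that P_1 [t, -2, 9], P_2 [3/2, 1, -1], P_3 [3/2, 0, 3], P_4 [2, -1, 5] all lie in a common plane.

2

Coplanarity ⇔ det[P_1P_2; P_1P_3; P_1P_4] = 0.
Expanding, this is linear in t: (-2)t + (4) = 0.
So t = 2.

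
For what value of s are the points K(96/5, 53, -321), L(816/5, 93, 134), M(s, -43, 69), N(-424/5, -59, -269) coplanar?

8

Normal to plane KLN: n = (53040, -54808, -11968); plane equation n·P = 1955272.
Requiring n·M = 1955272: (53040)s + (1530952) = 1955272.
So s = 8.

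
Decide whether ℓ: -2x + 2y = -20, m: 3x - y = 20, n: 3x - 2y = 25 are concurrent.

Intersecting ℓ and m: solving the 2×2 system gives (x, y) = (5, -5).
Substitute into n: (3)(5) + (-2)(-5) = 25.
This equals 25, so (5, -5) lies on all three lines and they are concurrent.

Yes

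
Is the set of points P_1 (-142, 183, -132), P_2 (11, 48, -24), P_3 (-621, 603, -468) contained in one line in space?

No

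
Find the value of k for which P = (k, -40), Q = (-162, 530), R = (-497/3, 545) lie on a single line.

-68/3

Collinearity: (P − Q) must be parallel to (R − Q) = (-11/3, 15).
Cross-multiplying the components: (k − (-162))·(15) = (-570)·(-11/3).
Solving gives k = -68/3.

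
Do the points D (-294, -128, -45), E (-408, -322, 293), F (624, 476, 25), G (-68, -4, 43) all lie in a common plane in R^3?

No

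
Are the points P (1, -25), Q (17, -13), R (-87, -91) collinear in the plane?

Yes

PQ = (16, 12), PR = (-88, -66).
Twice the signed area of △PQR is (16)(-66) − (12)(-88) = 0.
The triangle is degenerate (zero area), so the points are collinear.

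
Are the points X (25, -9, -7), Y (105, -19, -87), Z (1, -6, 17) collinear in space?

Yes

XY = (80, -10, -80), XZ = (-24, 3, 24).
Each component of XZ is -3/10 times the corresponding component of XY, so XZ = -3/10·XY and the points are collinear.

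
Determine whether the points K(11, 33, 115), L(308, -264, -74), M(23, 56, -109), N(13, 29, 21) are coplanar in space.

The four points are coplanar iff the 3×3 determinant with rows KL, KM, KN is zero.
Rows: (297, -297, -189), (12, 23, -224), (2, -4, -94).
Expanding along the first row: (297)(-3058) − (-297)(-680) + (-189)(-94) = -1092420.
Nonzero ⇒ not coplanar.

No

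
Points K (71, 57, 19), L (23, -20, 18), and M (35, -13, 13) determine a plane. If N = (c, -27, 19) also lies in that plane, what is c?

Coplanarity requires KL · (KM × KN) = 0.
KL = (-48, -77, -1), KM = (-36, -70, -6); the triple product is linear in c with coefficient 392 and constant term -6664.
Setting it to zero: c = 17.

17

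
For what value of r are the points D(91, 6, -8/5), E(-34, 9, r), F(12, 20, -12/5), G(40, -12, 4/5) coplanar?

Normal to plane DFG: n = (96/5, 1152/5, 2136); plane equation n·P = -288.
Requiring n·E = -288: (2136)r + (7104/5) = -288.
So r = -4/5.

-4/5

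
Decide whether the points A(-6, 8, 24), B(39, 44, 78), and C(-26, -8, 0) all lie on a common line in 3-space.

AB = (45, 36, 54), AC = (-20, -16, -24).
AB × AC = (0, 0, 0).
The cross product vanishes, so the three points are collinear.

Yes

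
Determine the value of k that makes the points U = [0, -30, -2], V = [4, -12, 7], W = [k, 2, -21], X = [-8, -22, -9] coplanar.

Coplanarity ⇔ det[UV; UW; UX] = 0.
Expanding, this is linear in k: (198)k + (4752) = 0.
So k = -24.

-24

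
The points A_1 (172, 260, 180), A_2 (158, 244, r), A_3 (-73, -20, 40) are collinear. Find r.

172

Direction A_1A_3 = (-245, -280, -140). From the x-coordinate of A_2, the parameter along the line is τ = (158 − 172)/(-245) = 2/35.
Then r = 180 + 2/35·(-140) = 172.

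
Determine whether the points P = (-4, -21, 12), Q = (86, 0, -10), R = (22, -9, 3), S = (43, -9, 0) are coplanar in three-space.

No

With P as base: PQ = (90, 21, -22), PR = (26, 12, -9), PS = (47, 12, -12).
PR × PS = (-36, -111, -252).
PQ · (PR × PS) = -27.
Since -27 ≠ 0, the four points are not coplanar.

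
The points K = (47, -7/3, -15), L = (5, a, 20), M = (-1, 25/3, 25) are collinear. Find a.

7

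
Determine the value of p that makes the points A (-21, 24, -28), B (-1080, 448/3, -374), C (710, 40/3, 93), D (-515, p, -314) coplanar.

488/3

Normal to plane ABC: n = (34424/3, -124787, -240968/3); plane equation n·P = -2960464/3.
Requiring n·D = -2960464/3: (-124787)p + (19311864) = -2960464/3.
So p = 488/3.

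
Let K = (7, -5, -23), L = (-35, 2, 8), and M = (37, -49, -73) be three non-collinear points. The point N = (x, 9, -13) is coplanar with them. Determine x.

Coplanarity requires KL · (KM × KN) = 0.
KL = (-42, 7, 31), KM = (30, -44, -50); the triple product is linear in x with coefficient 1014 and constant term -7098.
Setting it to zero: x = 7.

7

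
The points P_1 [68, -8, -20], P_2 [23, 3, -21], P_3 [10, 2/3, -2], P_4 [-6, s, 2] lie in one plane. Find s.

The points are coplanar iff P_1P_2 · (P_1P_3 × P_1P_4) = 0.
Expanding, this is linear in s: (868)s + (-8680/3) = 0.
So s = 10/3.

10/3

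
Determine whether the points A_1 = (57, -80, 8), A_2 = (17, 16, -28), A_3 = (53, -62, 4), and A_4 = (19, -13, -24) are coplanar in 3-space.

No

A normal to the plane through A_1, A_2, A_3 is n = A_1A_2 × A_1A_3 = (264, -16, -336).
The plane has equation n·P = 13640. For A_4: n·A_4 = 13288.
13288 ≠ 13640, so A_4 is off the plane.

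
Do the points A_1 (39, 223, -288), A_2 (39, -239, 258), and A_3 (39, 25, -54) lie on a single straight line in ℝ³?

Yes

A_1A_2 = (0, -462, 546), A_1A_3 = (0, -198, 234).
A_1A_2 × A_1A_3 = (0, 0, 0).
The cross product vanishes, so the three points are collinear.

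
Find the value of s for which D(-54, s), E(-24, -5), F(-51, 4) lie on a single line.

The three points are collinear iff det[DE; DF] = 0.
This determinant is linear in s: (-27)s + (135) = 0, so s = 5.

5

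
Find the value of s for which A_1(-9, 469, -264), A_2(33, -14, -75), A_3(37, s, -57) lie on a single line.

Collinearity requires A_1A_2 × A_1A_3 = 0; each component is linear in s.
The x-component gives (-189)s + (-11340) = 0, so s = -60.
The remaining components then also vanish.

-60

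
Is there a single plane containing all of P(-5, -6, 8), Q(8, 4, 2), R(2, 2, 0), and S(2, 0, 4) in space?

No

The four points are coplanar iff the 3×3 determinant with rows PQ, PR, PS is zero.
Rows: (13, 10, -6), (7, 8, -8), (7, 6, -4).
Expanding along the first row: (13)(16) − (10)(28) + (-6)(-14) = 12.
Nonzero ⇒ not coplanar.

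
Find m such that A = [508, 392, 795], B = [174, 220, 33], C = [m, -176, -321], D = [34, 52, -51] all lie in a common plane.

-200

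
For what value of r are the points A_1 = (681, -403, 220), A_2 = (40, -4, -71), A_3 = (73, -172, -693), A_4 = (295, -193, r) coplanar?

-86

Normal to plane A_1A_2A_3: n = (-297066, -408305, 94521); plane equation n·P = -16960411.
Requiring n·A_4 = -16960411: (94521)r + (-8831605) = -16960411.
So r = -86.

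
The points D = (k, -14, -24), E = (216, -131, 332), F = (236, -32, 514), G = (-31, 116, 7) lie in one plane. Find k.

22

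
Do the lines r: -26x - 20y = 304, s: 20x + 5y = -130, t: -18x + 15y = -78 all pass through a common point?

Intersecting r and s: solving the 2×2 system gives (x, y) = (-4, -10).
Substitute into t: (-18)(-4) + (15)(-10) = -78.
This equals -78, so (-4, -10) lies on all three lines and they are concurrent.

Yes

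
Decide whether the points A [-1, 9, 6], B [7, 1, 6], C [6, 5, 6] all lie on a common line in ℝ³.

No

AB = (8, -8, 0), AC = (7, -4, 0).
Comparing components 1 and 2: (8)(-4) − (-8)(7) = 24 ≠ 0, so AB and AC are not parallel and the points are not collinear.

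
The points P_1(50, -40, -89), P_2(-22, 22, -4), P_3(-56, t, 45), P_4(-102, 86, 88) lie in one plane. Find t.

69

Normal to plane P_1P_2P_4: n = (264, -176, 352); plane equation n·P = -11088.
Requiring n·P_3 = -11088: (-176)t + (1056) = -11088.
So t = 69.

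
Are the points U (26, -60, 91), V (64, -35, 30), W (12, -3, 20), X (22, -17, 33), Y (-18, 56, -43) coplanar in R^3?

The plane through U, V, W has normal n = UV × UW = (1702, 3552, 2516) and equation n·P = 60088.
Checking the remaining points: n·X = 60088, n·Y = 60088.
All equal 60088, so all 5 points lie in one plane.

Yes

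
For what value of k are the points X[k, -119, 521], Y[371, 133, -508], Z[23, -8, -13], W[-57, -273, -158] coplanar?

-328

Coplanarity ⇔ det[XY; XZ; XW] = 0.
Expanding, this is linear in k: (-151620)k + (-49731360) = 0.
So k = -328.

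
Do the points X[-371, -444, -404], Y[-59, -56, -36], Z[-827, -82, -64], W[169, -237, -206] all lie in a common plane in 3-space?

The four points are coplanar iff the 3×3 determinant with rows XY, XZ, XW is zero.
Rows: (312, 388, 368), (-456, 362, 340), (540, 207, 198).
Expanding along the first row: (312)(1296) − (388)(-273888) + (368)(-289872) = 0.
Zero determinant ⇒ coplanar.

Yes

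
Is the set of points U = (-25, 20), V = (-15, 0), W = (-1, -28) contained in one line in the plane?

UV = (10, -20), UW = (24, -48).
det[UV; UW] = (10)(-48) − (-20)(24) = 0.
The determinant is zero, so the points are collinear.

Yes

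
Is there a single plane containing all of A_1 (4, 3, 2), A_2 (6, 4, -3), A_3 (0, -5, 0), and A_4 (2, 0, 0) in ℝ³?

No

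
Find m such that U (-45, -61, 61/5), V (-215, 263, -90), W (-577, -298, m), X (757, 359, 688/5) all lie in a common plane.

-393/5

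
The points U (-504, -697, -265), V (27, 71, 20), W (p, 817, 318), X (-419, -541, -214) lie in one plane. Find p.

613

Coplanarity ⇔ det[UV; UW; UX] = 0.
Expanding, this is linear in p: (5292)p + (-3243996) = 0.
So p = 613.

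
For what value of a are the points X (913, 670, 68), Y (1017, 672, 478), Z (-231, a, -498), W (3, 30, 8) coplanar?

Coplanarity ⇔ det[XY; XZ; XW] = 0.
Expanding, this is linear in a: (366860)a + (17609280) = 0.
So a = -48.

-48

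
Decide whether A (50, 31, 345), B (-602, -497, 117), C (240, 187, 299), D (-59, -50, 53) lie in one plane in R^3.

A normal to the plane through A, B, C is n = AB × AC = (59856, -73312, -1392).
The plane has equation n·P = 239888. For D: n·D = 60320.
60320 ≠ 239888, so D is off the plane.

No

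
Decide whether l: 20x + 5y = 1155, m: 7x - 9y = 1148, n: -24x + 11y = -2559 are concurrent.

No

The three lines meet at one point iff the augmented coefficient matrix [aᵢ bᵢ cᵢ] has rank < 3, i.e. its determinant vanishes.
Here the determinant is -680.
Nonzero, so no common point exists.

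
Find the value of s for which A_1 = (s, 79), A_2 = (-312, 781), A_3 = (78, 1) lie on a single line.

The three points are collinear iff det[A_1A_2; A_1A_3] = 0.
This determinant is linear in s: (780)s + (-30420) = 0, so s = 39.

39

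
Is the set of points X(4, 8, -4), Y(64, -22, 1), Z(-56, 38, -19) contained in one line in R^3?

XY = (60, -30, 5), XZ = (-60, 30, -15).
Comparing components 2 and 3: (-30)(-15) − (5)(30) = 300 ≠ 0, so XY and XZ are not parallel and the points are not collinear.

No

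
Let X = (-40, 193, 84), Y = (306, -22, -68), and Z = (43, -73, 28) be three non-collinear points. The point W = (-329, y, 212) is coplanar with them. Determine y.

384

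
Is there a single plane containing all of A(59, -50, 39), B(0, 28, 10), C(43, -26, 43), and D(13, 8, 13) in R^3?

No

A normal to the plane through A, B, C is n = AB × AC = (1008, 700, -168).
The plane has equation n·P = 17920. For D: n·D = 16520.
16520 ≠ 17920, so D is off the plane.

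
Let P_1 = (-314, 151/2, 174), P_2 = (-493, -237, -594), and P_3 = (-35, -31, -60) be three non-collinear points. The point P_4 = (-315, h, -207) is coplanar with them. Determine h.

-165/2

Coplanarity requires P_1P_2 · (P_1P_3 × P_1P_4) = 0.
P_1P_2 = (-179, -625/2, -768), P_1P_3 = (279, -213/2, -234); the triple product is linear in h with coefficient -256158 and constant term -21133035.
Setting it to zero: h = -165/2.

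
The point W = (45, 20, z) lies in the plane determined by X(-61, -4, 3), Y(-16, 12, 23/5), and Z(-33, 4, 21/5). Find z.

A normal to the plane is n = XY × XZ = (32/5, -46/5, -88).
W lies in the plane iff n · XW = 0.
This gives (-88)z + (3608/5) = 0, so z = 41/5.

41/5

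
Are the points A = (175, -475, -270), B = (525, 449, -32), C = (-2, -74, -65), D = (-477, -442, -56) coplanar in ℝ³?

Yes

With A as base: AB = (350, 924, 238), AC = (-177, 401, 205), AD = (-652, 33, 214).
AC × AD = (79049, -95782, 255611).
AB · (AC × AD) = 0.
The scalar triple product vanishes, so the four points are coplanar.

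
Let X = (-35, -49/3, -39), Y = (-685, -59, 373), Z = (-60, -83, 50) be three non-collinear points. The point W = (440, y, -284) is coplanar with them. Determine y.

Coplanarity requires XY · (XZ × XW) = 0.
XY = (-650, -128/3, 412), XZ = (-25, -200/3, 89); the triple product is linear in y with coefficient 47550 and constant term 1664250.
Setting it to zero: y = -35.

-35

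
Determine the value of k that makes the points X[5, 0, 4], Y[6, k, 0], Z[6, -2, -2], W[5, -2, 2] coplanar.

Normal to plane XZW: n = (-8, 2, -2); plane equation n·P = -48.
Requiring n·Y = -48: (2)k + (-48) = -48.
So k = 0.

0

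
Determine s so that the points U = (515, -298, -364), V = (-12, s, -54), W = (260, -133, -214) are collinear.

43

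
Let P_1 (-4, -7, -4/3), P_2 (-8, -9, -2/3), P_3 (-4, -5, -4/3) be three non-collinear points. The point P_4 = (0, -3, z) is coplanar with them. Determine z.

-2

A normal to the plane is n = P_1P_2 × P_1P_3 = (-4/3, 0, -8).
P_4 lies in the plane iff n · P_1P_4 = 0.
This gives (-8)z + (-16) = 0, so z = -2.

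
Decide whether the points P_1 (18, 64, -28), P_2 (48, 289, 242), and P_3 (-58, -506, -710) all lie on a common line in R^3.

P_1P_2 = (30, 225, 270), P_1P_3 = (-76, -570, -682).
P_1P_2 × P_1P_3 = (450, -60, 0).
The cross product is nonzero, so the points do not lie on one line.

No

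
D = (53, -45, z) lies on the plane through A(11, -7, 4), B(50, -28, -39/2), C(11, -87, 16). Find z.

The plane through A, B, C has equation −2132x − 468y − 3120z = -32656.
Substituting D: (-3120)z + (-91936) = -32656, so z = -19.

-19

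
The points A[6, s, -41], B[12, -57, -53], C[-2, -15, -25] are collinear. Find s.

-39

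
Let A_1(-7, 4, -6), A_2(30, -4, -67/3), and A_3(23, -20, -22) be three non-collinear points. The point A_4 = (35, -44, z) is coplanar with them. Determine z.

A normal to the plane is n = A_1A_2 × A_1A_3 = (-264, 102, -648).
A_4 lies in the plane iff n · A_1A_4 = 0.
This gives (-648)z + (-19872) = 0, so z = -92/3.

-92/3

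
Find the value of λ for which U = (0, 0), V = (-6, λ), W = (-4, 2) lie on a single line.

Collinearity: (V − U) must be parallel to (W − U) = (-4, 2).
Cross-multiplying the components: (λ − 0)·(-4) = (-6)·(2).
Solving gives λ = 3.

3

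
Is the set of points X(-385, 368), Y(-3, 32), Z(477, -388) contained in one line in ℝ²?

No

XY = (382, -336), XZ = (862, -756).
If collinear, XZ would be a scalar multiple of XY. But (382)·(-756) ≠ (-336)·(862) (difference 840), so they are not parallel; the points are not collinear.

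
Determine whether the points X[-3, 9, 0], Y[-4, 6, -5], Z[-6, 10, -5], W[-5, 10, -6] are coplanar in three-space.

A normal to the plane through X, Y, Z is n = XY × XZ = (20, 10, -10).
The plane has equation n·P = 30. For W: n·W = 60.
60 ≠ 30, so W is off the plane.

No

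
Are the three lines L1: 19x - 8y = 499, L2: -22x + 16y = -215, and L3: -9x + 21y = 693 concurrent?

Intersecting L1 and L2: solving the 2×2 system gives (x, y) = (783/16, 6893/128).
Substitute into L3: (-9)(783/16) + (21)(6893/128) = 88377/128.
But L3 requires 693 ≠ 88377/128, so the three lines have no common point.

No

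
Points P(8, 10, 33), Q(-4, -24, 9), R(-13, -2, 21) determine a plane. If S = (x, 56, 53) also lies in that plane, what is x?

-35

The plane through P, Q, R has equation 120x + 360y − 570z = -14250.
Substituting S: (120)x + (-10050) = -14250, so x = -35.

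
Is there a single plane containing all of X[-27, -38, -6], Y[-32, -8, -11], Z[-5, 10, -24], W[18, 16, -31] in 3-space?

No

With X as base: XY = (-5, 30, -5), XZ = (22, 48, -18), XW = (45, 54, -25).
XZ × XW = (-228, -260, -972).
XY · (XZ × XW) = -1800.
Since -1800 ≠ 0, the four points are not coplanar.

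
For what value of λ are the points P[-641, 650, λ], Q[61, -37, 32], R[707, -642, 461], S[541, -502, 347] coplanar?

-427

Coplanarity ⇔ det[PQ; PR; PS] = 0.
Expanding, this is linear in λ: (9990)λ + (4265730) = 0.
So λ = -427.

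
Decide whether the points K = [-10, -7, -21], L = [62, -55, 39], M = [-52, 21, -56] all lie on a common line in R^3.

Yes

KL = (72, -48, 60), KM = (-42, 28, -35).
Each component of KM is -7/12 times the corresponding component of KL, so KM = -7/12·KL and the points are collinear.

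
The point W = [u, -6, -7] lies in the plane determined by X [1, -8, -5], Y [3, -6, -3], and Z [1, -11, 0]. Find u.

Coplanarity requires XY · (XZ × XW) = 0.
XY = (2, 2, 2), XZ = (0, -3, 5); the triple product is linear in u with coefficient 16 and constant term -24.
Setting it to zero: u = 3/2.

3/2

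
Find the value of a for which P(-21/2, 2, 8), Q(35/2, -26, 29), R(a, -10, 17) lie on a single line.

Direction PQ = (28, -28, 21). From the y-coordinate of R, the parameter along the line is τ = (-10 − 2)/(-28) = 3/7.
Then a = (-21/2) + 3/7·(28) = 3/2.

3/2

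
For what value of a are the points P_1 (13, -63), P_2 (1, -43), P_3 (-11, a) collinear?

-23

Collinearity: (P_3 − P_1) must be parallel to (P_2 − P_1) = (-12, 20).
Cross-multiplying the components: (a − (-63))·(-12) = (-24)·(20).
Solving gives a = -23.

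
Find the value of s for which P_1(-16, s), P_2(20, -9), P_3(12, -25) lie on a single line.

-81

Collinearity: (P_1 − P_2) must be parallel to (P_3 − P_2) = (-8, -16).
Cross-multiplying the components: (s − (-9))·(-8) = (-36)·(-16).
Solving gives s = -81.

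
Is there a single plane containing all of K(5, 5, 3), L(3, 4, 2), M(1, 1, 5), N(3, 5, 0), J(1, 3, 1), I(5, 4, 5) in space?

Yes

The plane through K, L, M has normal n = KL × KM = (-6, 8, 4) and equation n·P = 22.
Checking the remaining points: n·N = 22, n·J = 22, n·I = 22.
All equal 22, so all 6 points lie in one plane.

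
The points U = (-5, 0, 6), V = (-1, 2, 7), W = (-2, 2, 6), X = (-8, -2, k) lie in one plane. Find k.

6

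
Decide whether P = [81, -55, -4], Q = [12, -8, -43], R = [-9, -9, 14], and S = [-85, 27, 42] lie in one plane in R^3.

Yes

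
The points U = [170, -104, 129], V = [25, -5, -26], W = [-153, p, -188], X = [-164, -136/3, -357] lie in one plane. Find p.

Coplanarity ⇔ det[UV; UW; UX] = 0.
Expanding, this is linear in p: (18700)p + (-8620700/3) = 0.
So p = 461/3.

461/3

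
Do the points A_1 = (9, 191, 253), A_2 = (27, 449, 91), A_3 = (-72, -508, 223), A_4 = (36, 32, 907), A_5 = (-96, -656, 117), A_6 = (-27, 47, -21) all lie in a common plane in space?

No

The plane through A_1, A_2, A_3 has normal n = A_1A_2 × A_1A_3 = (-120978, 13662, 8316) and equation n·P = 3624588.
Checking the remaining points: n·A_4 = 3624588, n·A_5 = 3624588, n·A_6 = 3733884.
Since n·A_6 = 3733884 ≠ 3624588, A_6 is off the plane and the points are not all coplanar.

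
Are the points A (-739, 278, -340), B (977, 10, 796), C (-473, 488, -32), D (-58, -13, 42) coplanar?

No

The four points are coplanar iff the 3×3 determinant with rows AB, AC, AD is zero.
Rows: (1716, -268, 1136), (266, 210, 308), (681, -291, 382).
Expanding along the first row: (1716)(169848) − (-268)(-108136) + (1136)(-220416) = 12086144.
Nonzero ⇒ not coplanar.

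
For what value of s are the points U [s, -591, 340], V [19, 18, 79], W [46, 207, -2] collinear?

-68

Direction VW = (27, 189, -81). From the y-coordinate of U, the parameter along the line is τ = (-591 − 18)/189 = -29/9.
Then s = 19 + (-29/9)·(27) = -68.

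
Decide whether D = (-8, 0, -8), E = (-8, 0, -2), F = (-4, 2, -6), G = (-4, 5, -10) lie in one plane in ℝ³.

With D as base: DE = (0, 0, 6), DF = (4, 2, 2), DG = (4, 5, -2).
DF × DG = (-14, 16, 12).
DE · (DF × DG) = 72.
Since 72 ≠ 0, the four points are not coplanar.

No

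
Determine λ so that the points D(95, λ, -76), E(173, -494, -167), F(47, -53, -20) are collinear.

Direction EF = (-126, 441, 147). From the x-coordinate of D, the parameter along the line is τ = (95 − 173)/(-126) = 13/21.
Then λ = (-494) + 13/21·(441) = -221.

-221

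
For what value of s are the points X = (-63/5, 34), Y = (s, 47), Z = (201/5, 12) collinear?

-219/5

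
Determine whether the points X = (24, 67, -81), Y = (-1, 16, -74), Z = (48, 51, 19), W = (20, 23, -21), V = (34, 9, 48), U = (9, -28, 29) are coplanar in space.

The plane through X, Y, Z has normal n = XY × XZ = (-4988, 2668, 1624) and equation n·P = -72500.
Checking the remaining points: n·W = -72500, n·V = -67628, n·U = -72500.
Since n·V = -67628 ≠ -72500, V is off the plane and the points are not all coplanar.

No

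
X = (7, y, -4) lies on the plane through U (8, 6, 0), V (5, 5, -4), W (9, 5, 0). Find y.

The plane through U, V, W has equation −4x − 4y + 4z = -56.
Substituting X: (-4)y + (-44) = -56, so y = 3.

3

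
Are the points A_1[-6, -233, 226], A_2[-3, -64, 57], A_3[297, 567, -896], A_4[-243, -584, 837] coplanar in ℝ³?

No

A normal to the plane through A_1, A_2, A_3 is n = A_1A_2 × A_1A_3 = (-54418, -47841, -48807).
The plane has equation n·P = 443079. For A_4: n·A_4 = 311259.
311259 ≠ 443079, so A_4 is off the plane.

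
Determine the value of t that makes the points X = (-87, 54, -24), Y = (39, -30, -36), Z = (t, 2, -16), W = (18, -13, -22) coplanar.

Normal to plane XYW: n = (-972, -1512, 378); plane equation n·P = -6156.
Requiring n·Z = -6156: (-972)t + (-9072) = -6156.
So t = -3.

-3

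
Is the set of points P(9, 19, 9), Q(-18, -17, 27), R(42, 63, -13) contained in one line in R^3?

Yes

PQ = (-27, -36, 18), PR = (33, 44, -22).
PQ × PR = (0, 0, 0).
The cross product vanishes, so the three points are collinear.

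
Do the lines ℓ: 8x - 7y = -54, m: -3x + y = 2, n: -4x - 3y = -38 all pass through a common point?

No

Intersecting ℓ and m: solving the 2×2 system gives (x, y) = (40/13, 146/13).
Substitute into n: (-4)(40/13) + (-3)(146/13) = -46.
But n requires -38 ≠ -46, so the three lines have no common point.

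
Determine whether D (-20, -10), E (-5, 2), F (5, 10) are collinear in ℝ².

Yes

DE = (15, 12), DF = (25, 20).
Twice the signed area of △DEF is (15)(20) − (12)(25) = 0.
The triangle is degenerate (zero area), so the points are collinear.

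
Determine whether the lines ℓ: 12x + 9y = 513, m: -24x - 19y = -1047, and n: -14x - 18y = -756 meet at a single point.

Yes

The three lines meet at one point iff the augmented coefficient matrix [aᵢ bᵢ cᵢ] has rank < 3, i.e. its determinant vanishes.
Here the determinant is 0.
It vanishes, so the lines are concurrent at (27, 21).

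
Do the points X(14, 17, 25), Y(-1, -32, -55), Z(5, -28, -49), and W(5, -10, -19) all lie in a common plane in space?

With X as base: XY = (-15, -49, -80), XZ = (-9, -45, -74), XW = (-9, -27, -44).
XZ × XW = (-18, 270, -162).
XY · (XZ × XW) = 0.
The scalar triple product vanishes, so the four points are coplanar.

Yes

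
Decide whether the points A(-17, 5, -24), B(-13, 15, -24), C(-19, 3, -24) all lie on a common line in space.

AB = (4, 10, 0), AC = (-2, -2, 0).
Comparing components 1 and 2: (4)(-2) − (10)(-2) = 12 ≠ 0, so AB and AC are not parallel and the points are not collinear.

No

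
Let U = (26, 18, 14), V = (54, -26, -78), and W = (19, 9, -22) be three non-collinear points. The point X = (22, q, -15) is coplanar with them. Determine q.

Coplanarity requires UV · (UW × UX) = 0.
UV = (28, -44, -92), UW = (-7, -9, -36); the triple product is linear in q with coefficient 1652 and constant term -16520.
Setting it to zero: q = 10.

10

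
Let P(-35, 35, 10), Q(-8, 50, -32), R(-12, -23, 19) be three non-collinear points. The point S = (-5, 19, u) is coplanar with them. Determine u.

-16

The plane through P, Q, R has equation −2301x − 1209y − 1911z = 19110.
Substituting S: (-1911)u + (-11466) = 19110, so u = -16.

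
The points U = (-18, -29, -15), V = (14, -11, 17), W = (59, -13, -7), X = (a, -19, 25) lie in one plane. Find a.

The points are coplanar iff UV · (UW × UX) = 0.
Expanding, this is linear in a: (-368)a + (-19504) = 0.
So a = -53.

-53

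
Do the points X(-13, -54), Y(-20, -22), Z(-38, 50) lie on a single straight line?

No

XY = (-7, 32), XZ = (-25, 104).
If collinear, XZ would be a scalar multiple of XY. But (-7)·(104) ≠ (32)·(-25) (difference 72), so they are not parallel; the points are not collinear.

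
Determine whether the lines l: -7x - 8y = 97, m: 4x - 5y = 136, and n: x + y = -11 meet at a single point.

Yes

Lines aᵢx + bᵢy = cᵢ with pairwise distinct directions are concurrent exactly when det[aᵢ bᵢ cᵢ] = 0.
Here the determinant is 0.
It vanishes, so the lines are concurrent at (9, -20).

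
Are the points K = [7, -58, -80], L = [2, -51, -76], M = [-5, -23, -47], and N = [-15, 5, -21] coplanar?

A normal to the plane through K, L, M is n = KL × KM = (91, 117, -91).
The plane has equation n·P = 1131. For N: n·N = 1131.
Equal, so N lies in the plane and all four are coplanar.

Yes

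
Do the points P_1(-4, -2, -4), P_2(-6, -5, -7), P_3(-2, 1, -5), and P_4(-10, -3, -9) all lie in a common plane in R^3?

No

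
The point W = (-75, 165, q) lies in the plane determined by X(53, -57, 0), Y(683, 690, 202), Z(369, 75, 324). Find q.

-384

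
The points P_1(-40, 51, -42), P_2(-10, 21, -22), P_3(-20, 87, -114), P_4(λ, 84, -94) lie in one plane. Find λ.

Normal to plane P_1P_2P_3: n = (1440, 2560, 1680); plane equation n·P = 2400.
Requiring n·P_4 = 2400: (1440)λ + (57120) = 2400.
So λ = -38.

-38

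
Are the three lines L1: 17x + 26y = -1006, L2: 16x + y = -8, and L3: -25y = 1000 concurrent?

The three lines meet at one point iff the augmented coefficient matrix [aᵢ bᵢ cᵢ] has rank < 3, i.e. its determinant vanishes.
Here the determinant is 0.
It vanishes, so the lines are concurrent at (2, -40).

Yes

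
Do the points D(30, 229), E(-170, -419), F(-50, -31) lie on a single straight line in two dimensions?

DE = (-200, -648), DF = (-80, -260).
det[DE; DF] = (-200)(-260) − (-648)(-80) = 160.
The determinant is nonzero, so they are not collinear.

No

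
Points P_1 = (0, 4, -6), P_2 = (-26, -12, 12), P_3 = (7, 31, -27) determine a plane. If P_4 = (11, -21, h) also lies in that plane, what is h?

9

Coplanarity requires P_1P_2 · (P_1P_3 × P_1P_4) = 0.
P_1P_2 = (-26, -16, 18), P_1P_3 = (7, 27, -21); the triple product is linear in h with coefficient -590 and constant term 5310.
Setting it to zero: h = 9.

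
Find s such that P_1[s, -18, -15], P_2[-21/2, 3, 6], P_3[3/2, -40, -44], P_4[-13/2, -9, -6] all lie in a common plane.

-7/2

The points are coplanar iff P_1P_2 · (P_1P_3 × P_1P_4) = 0.
Expanding, this is linear in s: (84)s + (294) = 0.
So s = -7/2.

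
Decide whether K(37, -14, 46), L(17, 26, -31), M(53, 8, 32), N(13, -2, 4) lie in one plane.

A normal to the plane through K, L, M is n = KL × KM = (1134, -1512, -1080).
The plane has equation n·P = 13446. For N: n·N = 13446.
Equal, so N lies in the plane and all four are coplanar.

Yes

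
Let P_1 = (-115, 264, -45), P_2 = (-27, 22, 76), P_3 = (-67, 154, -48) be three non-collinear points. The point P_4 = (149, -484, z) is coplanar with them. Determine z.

The plane through P_1, P_2, P_3 has equation 14036x + 6072y + 1936z = -98252.
Substituting P_4: (1936)z + (-847484) = -98252, so z = 387.

387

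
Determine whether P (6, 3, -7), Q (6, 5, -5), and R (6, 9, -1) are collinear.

Yes

PQ = (0, 2, 2), PR = (0, 6, 6).
Each component of PR is 3 times the corresponding component of PQ, so PR = 3·PQ and the points are collinear.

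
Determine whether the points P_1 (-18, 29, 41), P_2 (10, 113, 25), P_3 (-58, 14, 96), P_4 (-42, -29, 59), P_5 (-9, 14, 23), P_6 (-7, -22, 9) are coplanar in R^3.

Yes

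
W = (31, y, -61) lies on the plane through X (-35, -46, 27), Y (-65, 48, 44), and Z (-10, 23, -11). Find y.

60

A normal to the plane is n = XY × XZ = (-4745, -715, -4420).
W lies in the plane iff n · XW = 0.
This gives (-715)y + (42900) = 0, so y = 60.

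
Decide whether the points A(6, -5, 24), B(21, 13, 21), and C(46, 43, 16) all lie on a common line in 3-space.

AB = (15, 18, -3), AC = (40, 48, -8).
AB × AC = (0, 0, 0).
The cross product vanishes, so the three points are collinear.

Yes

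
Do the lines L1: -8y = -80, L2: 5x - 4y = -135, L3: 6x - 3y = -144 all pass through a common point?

Yes

Intersecting L1 and L2: solving the 2×2 system gives (x, y) = (-19, 10).
Substitute into L3: (6)(-19) + (-3)(10) = -144.
This equals -144, so (-19, 10) lies on all three lines and they are concurrent.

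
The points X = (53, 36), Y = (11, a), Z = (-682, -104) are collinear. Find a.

28

The three points are collinear iff det[XY; XZ] = 0.
This determinant is linear in a: (735)a + (-20580) = 0, so a = 28.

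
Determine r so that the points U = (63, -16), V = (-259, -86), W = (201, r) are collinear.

14

The three points are collinear iff det[UV; UW] = 0.
This determinant is linear in r: (-322)r + (4508) = 0, so r = 14.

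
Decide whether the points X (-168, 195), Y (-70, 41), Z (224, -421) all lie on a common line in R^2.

XY = (98, -154), XZ = (392, -616).
Checking proportionality: XZ = 4·XY, so the vectors are parallel and the points are collinear.

Yes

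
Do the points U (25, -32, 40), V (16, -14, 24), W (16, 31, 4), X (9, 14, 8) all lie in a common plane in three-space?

The four points are coplanar iff the 3×3 determinant with rows UV, UW, UX is zero.
Rows: (-9, 18, -16), (-9, 63, -36), (-16, 46, -32).
Expanding along the first row: (-9)(-360) − (18)(-288) + (-16)(594) = -1080.
Nonzero ⇒ not coplanar.

No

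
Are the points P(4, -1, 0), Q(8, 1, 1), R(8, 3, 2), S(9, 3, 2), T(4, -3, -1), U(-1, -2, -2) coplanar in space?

No

The plane through P, Q, R has normal n = PQ × PR = (0, -4, 8) and equation n·X = 4.
Checking the remaining points: n·S = 4, n·T = 4, n·U = -8.
Since n·U = -8 ≠ 4, U is off the plane and the points are not all coplanar.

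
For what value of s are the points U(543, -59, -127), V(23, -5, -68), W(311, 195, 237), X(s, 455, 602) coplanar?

The points are coplanar iff UV · (UW × UX) = 0.
Expanding, this is linear in s: (4670)s + (565070) = 0.
So s = -121.

-121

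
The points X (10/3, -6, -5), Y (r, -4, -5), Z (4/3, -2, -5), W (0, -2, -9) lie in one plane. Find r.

7/3

Normal to plane XZW: n = (-16, -8, 16/3); plane equation n·P = -32.
Requiring n·Y = -32: (-16)r + (16/3) = -32.
So r = 7/3.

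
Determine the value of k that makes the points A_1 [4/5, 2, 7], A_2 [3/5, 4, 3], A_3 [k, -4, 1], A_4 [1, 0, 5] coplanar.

Normal to plane A_1A_2A_4: n = (-12, -6/5, 0); plane equation n·P = -12.
Requiring n·A_3 = -12: (-12)k + (24/5) = -12.
So k = 7/5.

7/5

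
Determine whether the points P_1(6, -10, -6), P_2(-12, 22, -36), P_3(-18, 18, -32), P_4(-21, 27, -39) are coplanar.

No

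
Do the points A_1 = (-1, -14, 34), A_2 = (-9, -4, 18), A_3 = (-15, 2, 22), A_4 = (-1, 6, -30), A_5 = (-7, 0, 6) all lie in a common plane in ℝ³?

The plane through A_1, A_2, A_3 has normal n = A_1A_2 × A_1A_3 = (136, 128, 12) and equation n·P = -1520.
Checking the remaining points: n·A_4 = 272, n·A_5 = -880.
Since n·A_4 = 272 ≠ -1520, A_4 is off the plane and the points are not all coplanar.

No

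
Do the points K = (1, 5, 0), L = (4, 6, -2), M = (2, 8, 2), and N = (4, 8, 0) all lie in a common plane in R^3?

Yes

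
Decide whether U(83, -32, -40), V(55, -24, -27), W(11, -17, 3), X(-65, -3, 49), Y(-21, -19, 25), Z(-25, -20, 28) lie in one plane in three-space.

No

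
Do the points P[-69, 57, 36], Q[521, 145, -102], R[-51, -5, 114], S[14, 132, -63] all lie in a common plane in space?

The four points are coplanar iff the 3×3 determinant with rows PQ, PR, PS is zero.
Rows: (590, 88, -138), (18, -62, 78), (83, 75, -99).
Expanding along the first row: (590)(288) − (88)(-8256) + (-138)(6496) = 0.
Zero determinant ⇒ coplanar.

Yes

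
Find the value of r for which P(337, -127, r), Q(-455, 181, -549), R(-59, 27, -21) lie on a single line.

507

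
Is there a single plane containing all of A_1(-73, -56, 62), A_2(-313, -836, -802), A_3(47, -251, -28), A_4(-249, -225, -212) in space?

Yes

With A_1 as base: A_1A_2 = (-240, -780, -864), A_1A_3 = (120, -195, -90), A_1A_4 = (-176, -169, -274).
A_1A_3 × A_1A_4 = (38220, 48720, -54600).
A_1A_2 · (A_1A_3 × A_1A_4) = 0.
The scalar triple product vanishes, so the four points are coplanar.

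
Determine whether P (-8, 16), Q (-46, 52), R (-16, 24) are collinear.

PQ = (-38, 36), PR = (-8, 8).
Twice the signed area of △PQR is (-38)(8) − (36)(-8) = -16.
The area is nonzero, so the three points are not collinear.

No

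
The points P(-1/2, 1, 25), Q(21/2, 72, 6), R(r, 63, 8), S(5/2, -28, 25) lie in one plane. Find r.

19/2

Normal to plane PQS: n = (-551, -57, -532); plane equation n·X = -26163/2.
Requiring n·R = -26163/2: (-551)r + (-7847) = -26163/2.
So r = 19/2.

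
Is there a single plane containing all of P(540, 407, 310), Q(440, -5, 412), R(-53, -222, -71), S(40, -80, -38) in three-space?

No

A normal to the plane through P, Q, R is n = PQ × PR = (221130, -98586, -181416).
The plane has equation n·X = 23046738. For S: n·S = 23625888.
23625888 ≠ 23046738, so S is off the plane.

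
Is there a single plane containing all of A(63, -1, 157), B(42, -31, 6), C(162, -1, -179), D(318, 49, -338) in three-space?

Yes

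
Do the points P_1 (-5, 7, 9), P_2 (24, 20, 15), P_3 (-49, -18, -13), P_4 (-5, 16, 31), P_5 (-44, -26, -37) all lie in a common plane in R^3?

Yes

The plane through P_1, P_2, P_3 has normal n = P_1P_2 × P_1P_3 = (-136, 374, -153) and equation n·P = 1921.
Checking the remaining points: n·P_4 = 1921, n·P_5 = 1921.
All equal 1921, so all 5 points lie in one plane.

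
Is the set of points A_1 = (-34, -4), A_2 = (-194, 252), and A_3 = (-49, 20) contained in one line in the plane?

Yes

A_1A_2 = (-160, 256), A_1A_3 = (-15, 24).
Twice the signed area of △A_1A_2A_3 is (-160)(24) − (256)(-15) = 0.
The triangle is degenerate (zero area), so the points are collinear.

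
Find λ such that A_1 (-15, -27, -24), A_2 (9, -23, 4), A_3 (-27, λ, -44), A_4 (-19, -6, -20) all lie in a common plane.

Coplanarity ⇔ det[A_1A_2; A_1A_3; A_1A_4] = 0.
Expanding, this is linear in λ: (208)λ + (9152) = 0.
So λ = -44.

-44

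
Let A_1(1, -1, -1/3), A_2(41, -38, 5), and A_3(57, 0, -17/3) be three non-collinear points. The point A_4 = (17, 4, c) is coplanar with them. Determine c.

The plane through A_1, A_2, A_3 has equation 192x + 512y + 2112z = -1024.
Substituting A_4: (2112)c + (5312) = -1024, so c = -3.

-3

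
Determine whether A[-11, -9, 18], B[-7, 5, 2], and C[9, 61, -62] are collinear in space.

Yes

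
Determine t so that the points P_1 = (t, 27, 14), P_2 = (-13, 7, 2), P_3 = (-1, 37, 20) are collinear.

Collinearity requires P_1P_2 × P_1P_3 = 0; each component is linear in t.
The y-component gives (18)t + (90) = 0, so t = -5.
The remaining components then also vanish.

-5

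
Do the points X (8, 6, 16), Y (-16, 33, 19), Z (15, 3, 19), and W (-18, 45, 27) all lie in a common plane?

Yes

With X as base: XY = (-24, 27, 3), XZ = (7, -3, 3), XW = (-26, 39, 11).
XZ × XW = (-150, -155, 195).
XY · (XZ × XW) = 0.
The scalar triple product vanishes, so the four points are coplanar.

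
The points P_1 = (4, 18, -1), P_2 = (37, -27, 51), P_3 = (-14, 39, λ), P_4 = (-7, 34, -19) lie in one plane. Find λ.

Normal to plane P_1P_2P_4: n = (-22, 22, 33); plane equation n·P = 275.
Requiring n·P_3 = 275: (33)λ + (1166) = 275.
So λ = -27.

-27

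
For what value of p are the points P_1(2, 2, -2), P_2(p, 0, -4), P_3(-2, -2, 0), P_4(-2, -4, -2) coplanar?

Coplanarity ⇔ det[P_1P_2; P_1P_3; P_1P_4] = 0.
Expanding, this is linear in p: (12)p + (-24) = 0.
So p = 2.

2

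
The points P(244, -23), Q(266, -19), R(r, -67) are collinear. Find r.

2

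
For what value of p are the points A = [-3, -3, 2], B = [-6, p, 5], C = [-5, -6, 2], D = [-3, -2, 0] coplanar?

The points are coplanar iff AB · (AC × AD) = 0.
Expanding, this is linear in p: (-4)p + (-36) = 0.
So p = -9.

-9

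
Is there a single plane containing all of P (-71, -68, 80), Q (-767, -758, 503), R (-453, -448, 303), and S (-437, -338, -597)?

A normal to the plane through P, Q, R is n = PQ × PR = (6870, -6378, 900).
The plane has equation n·X = 17934. For S: n·S = -1383726.
-1383726 ≠ 17934, so S is off the plane.

No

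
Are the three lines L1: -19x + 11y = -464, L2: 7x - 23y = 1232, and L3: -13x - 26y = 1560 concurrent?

Intersecting L1 and L2: solving the 2×2 system gives (x, y) = (-8, -56).
Substitute into L3: (-13)(-8) + (-26)(-56) = 1560.
This equals 1560, so (-8, -56) lies on all three lines and they are concurrent.

Yes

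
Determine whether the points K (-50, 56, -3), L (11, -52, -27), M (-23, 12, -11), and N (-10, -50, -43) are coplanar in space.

Yes

With K as base: KL = (61, -108, -24), KM = (27, -44, -8), KN = (40, -106, -40).
KM × KN = (912, 760, -1102).
KL · (KM × KN) = 0.
The scalar triple product vanishes, so the four points are coplanar.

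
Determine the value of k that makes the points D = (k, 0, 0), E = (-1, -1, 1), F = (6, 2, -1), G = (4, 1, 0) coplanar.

1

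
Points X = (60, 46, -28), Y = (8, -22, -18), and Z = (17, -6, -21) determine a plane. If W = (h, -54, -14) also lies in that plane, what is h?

A normal to the plane is n = XY × XZ = (44, -66, -220).
W lies in the plane iff n · XW = 0.
This gives (44)h + (880) = 0, so h = -20.

-20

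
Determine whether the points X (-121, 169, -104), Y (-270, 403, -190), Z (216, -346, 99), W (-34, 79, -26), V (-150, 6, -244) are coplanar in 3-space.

The plane through X, Y, Z has normal n = XY × XZ = (3212, 1265, -2123) and equation n·P = 45925.
Checking the remaining points: n·W = 45925, n·V = 43802.
Since n·V = 43802 ≠ 45925, V is off the plane and the points are not all coplanar.

No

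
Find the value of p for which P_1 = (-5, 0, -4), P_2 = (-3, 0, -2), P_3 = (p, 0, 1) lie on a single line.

Direction P_1P_2 = (2, 0, 2). From the z-coordinate of P_3, the parameter along the line is τ = (1 − (-4))/2 = 5/2.
Then p = (-5) + 5/2·(2) = 0.

0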